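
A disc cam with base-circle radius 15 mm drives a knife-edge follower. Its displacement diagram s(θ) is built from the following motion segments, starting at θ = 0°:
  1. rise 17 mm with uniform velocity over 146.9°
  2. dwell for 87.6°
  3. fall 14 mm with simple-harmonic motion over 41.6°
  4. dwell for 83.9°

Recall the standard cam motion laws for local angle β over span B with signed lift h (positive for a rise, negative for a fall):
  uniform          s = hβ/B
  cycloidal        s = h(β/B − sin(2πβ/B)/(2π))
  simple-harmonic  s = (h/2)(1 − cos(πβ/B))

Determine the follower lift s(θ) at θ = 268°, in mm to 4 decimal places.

seg 1 [0°–146.9°] uniform, h=17: full span → s += 17 → s = 17.0000
seg 2 [146.9°–234.5°] dwell: s stays 17.0000
seg 3 [234.5°–276.1°] simple-harmonic, h=-14: θ=268° here. β=33.5, B=41.6. -14/2·(1 − cos(π·0.8053)) = -12.7307 → s = 4.2693

4.2693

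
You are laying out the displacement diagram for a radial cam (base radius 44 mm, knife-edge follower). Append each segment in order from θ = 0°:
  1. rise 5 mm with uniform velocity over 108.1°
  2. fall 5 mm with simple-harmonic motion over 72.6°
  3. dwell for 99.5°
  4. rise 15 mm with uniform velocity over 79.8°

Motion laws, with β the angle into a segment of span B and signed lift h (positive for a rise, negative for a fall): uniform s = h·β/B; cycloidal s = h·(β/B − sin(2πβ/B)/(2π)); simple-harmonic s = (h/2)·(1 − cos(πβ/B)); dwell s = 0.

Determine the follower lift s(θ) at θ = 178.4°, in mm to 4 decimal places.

seg 1 [0°–108.1°] uniform, h=5: full span → s += 5 → s = 5.0000
seg 2 [108.1°–180.7°] simple-harmonic, h=-5: θ=178.4° here. β=70.3, B=72.6. -5/2·(1 − cos(π·0.9683)) = -4.9876 → s = 0.0124

0.0124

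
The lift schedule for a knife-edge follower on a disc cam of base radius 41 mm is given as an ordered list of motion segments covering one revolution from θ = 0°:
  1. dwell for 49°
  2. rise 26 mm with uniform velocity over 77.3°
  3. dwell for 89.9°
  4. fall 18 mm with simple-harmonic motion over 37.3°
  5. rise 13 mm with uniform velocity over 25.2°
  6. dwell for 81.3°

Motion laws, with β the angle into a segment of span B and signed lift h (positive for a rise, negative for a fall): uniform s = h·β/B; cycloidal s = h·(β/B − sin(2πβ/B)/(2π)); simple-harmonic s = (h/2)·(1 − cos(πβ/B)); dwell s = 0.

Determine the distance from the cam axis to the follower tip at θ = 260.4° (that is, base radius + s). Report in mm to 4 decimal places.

seg 1 [0°–49°] dwell: s stays 0.0000
seg 2 [49°–126.3°] uniform, h=26: full span → s += 26 → s = 26.0000
seg 3 [126.3°–216.2°] dwell: s stays 26.0000
seg 4 [216.2°–253.5°] simple-harmonic, h=-18: full span → s += -18 → s = 8.0000
seg 5 [253.5°–278.7°] uniform, h=13: θ=260.4° here. β=6.9, B=25.2. 13·6.9/25.2 = 3.5595 → s = 11.5595
radial distance = base radius + s = 41 + 11.5595 = 52.5595

52.5595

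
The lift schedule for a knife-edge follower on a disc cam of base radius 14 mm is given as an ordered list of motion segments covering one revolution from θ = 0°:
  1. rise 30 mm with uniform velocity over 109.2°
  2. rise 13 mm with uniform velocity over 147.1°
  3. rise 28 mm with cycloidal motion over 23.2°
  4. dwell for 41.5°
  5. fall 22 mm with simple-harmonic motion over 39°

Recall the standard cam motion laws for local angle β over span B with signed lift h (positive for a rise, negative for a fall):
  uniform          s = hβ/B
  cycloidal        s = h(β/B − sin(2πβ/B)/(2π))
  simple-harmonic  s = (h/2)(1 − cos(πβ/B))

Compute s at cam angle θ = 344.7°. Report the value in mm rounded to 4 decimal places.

seg 1 [0°–109.2°] uniform, h=30: full span → s += 30 → s = 30.0000
seg 2 [109.2°–256.3°] uniform, h=13: full span → s += 13 → s = 43.0000
seg 3 [256.3°–279.5°] cycloidal, h=28: full span → s += 28 → s = 71.0000
seg 4 [279.5°–321°] dwell: s stays 71.0000
seg 5 [321°–360°] simple-harmonic, h=-22: θ=344.7° here. β=23.7, B=39. -22/2·(1 − cos(π·0.6077)) = -14.6510 → s = 56.3490

56.3490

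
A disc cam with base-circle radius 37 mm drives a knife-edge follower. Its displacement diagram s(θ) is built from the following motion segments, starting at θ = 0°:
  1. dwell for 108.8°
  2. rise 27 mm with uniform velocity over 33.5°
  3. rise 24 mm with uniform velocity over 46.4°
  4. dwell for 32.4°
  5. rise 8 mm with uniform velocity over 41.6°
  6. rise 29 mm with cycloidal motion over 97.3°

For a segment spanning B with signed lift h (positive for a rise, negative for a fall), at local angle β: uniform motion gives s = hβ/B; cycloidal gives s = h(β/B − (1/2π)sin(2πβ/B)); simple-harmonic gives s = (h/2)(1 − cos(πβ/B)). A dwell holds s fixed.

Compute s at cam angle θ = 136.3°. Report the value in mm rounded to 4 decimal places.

seg 1 [0°–108.8°] dwell: s stays 0.0000
seg 2 [108.8°–142.3°] uniform, h=27: θ=136.3° here. β=27.5, B=33.5. 27·27.5/33.5 = 22.1642 → s = 22.1642

22.1642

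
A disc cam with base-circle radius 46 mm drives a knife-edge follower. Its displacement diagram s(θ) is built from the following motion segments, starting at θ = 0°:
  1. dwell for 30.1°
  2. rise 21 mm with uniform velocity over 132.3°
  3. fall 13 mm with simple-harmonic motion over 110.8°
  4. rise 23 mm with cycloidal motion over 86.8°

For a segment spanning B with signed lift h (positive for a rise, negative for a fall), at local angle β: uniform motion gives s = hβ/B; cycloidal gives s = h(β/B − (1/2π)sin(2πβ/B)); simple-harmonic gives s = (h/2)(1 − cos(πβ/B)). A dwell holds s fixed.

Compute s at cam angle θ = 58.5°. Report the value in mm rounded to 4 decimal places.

seg 1 [0°–30.1°] dwell: s stays 0.0000
seg 2 [30.1°–162.4°] uniform, h=21: θ=58.5° here. β=28.4, B=132.3. 21·28.4/132.3 = 4.5079 → s = 4.5079

4.5079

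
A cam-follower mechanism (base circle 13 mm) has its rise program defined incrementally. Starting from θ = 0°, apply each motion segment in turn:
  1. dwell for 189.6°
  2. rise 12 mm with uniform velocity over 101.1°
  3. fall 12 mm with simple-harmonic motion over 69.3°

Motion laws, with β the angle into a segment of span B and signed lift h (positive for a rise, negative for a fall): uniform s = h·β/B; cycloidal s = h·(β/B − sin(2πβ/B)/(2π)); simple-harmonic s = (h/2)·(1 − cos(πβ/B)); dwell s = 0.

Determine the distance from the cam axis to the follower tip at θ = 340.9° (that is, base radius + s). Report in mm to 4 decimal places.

seg 1 [0°–189.6°] dwell: s stays 0.0000
seg 2 [189.6°–290.7°] uniform, h=12: full span → s += 12 → s = 12.0000
seg 3 [290.7°–360°] simple-harmonic, h=-12: θ=340.9° here. β=50.2, B=69.3. -12/2·(1 − cos(π·0.7244)) = -9.8879 → s = 2.1121
radial distance = base radius + s = 13 + 2.1121 = 15.1121

15.1121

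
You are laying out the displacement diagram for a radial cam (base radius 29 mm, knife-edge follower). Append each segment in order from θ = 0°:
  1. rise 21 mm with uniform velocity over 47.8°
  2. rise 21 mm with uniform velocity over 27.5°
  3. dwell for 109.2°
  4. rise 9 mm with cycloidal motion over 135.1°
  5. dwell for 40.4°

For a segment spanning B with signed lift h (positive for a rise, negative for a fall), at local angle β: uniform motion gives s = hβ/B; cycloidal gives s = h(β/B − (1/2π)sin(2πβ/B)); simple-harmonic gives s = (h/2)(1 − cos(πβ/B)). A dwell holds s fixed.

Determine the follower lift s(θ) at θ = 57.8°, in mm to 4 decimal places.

seg 1 [0°–47.8°] uniform, h=21: full span → s += 21 → s = 21.0000
seg 2 [47.8°–75.3°] uniform, h=21: θ=57.8° here. β=10, B=27.5. 21·10/27.5 = 7.6364 → s = 28.6364

28.6364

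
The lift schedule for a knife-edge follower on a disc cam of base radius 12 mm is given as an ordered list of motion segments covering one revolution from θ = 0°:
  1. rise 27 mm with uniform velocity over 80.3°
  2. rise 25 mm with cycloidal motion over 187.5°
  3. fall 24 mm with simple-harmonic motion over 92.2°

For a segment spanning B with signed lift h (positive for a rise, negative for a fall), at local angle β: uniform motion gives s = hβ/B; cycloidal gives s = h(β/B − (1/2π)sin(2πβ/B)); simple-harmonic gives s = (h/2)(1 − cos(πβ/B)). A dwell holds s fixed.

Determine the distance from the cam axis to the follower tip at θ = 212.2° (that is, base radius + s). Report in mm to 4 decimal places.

seg 1 [0°–80.3°] uniform, h=27: full span → s += 27 → s = 27.0000
seg 2 [80.3°–267.8°] cycloidal, h=25: θ=212.2° here. β=131.9, B=187.5. 25·(0.7035 − sin(2π·0.7035)/(2π)) = 21.3967 → s = 48.3967
radial distance = base radius + s = 12 + 48.3967 = 60.3967

60.3967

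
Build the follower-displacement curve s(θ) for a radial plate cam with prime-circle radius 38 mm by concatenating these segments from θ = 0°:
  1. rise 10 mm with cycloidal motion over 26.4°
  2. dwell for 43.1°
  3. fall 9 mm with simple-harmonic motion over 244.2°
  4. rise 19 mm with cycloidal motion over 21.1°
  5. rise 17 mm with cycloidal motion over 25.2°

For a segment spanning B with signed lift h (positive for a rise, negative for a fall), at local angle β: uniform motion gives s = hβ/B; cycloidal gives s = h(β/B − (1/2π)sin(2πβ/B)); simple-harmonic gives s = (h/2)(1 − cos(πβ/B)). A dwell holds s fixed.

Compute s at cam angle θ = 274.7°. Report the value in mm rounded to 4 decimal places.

seg 1 [0°–26.4°] cycloidal, h=10: full span → s += 10 → s = 10.0000
seg 2 [26.4°–69.5°] dwell: s stays 10.0000
seg 3 [69.5°–313.7°] simple-harmonic, h=-9: θ=274.7° here. β=205.2, B=244.2. -9/2·(1 − cos(π·0.8403)) = -8.4454 → s = 1.5546

1.5546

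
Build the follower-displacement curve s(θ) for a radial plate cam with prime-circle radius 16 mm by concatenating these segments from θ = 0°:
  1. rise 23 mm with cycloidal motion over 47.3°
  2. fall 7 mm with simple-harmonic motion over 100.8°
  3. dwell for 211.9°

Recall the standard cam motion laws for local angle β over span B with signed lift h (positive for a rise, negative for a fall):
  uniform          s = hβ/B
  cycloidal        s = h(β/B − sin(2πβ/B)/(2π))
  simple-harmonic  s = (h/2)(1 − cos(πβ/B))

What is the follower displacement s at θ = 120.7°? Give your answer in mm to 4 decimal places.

seg 1 [0°–47.3°] cycloidal, h=23: full span → s += 23 → s = 23.0000
seg 2 [47.3°–148.1°] simple-harmonic, h=-7: θ=120.7° here. β=73.4, B=100.8. -7/2·(1 − cos(π·0.7282)) = -5.7995 → s = 17.2005

17.2005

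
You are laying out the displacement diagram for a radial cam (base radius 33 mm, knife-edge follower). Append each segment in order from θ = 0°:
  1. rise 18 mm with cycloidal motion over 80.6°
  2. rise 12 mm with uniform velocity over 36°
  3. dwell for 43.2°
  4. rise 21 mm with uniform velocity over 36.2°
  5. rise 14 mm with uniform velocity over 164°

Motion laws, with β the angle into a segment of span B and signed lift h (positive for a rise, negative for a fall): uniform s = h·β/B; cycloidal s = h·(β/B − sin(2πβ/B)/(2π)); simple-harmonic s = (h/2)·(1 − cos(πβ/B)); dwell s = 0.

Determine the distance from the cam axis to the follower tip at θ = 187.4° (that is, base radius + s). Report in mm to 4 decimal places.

seg 1 [0°–80.6°] cycloidal, h=18: full span → s += 18 → s = 18.0000
seg 2 [80.6°–116.6°] uniform, h=12: full span → s += 12 → s = 30.0000
seg 3 [116.6°–159.8°] dwell: s stays 30.0000
seg 4 [159.8°–196°] uniform, h=21: θ=187.4° here. β=27.6, B=36.2. 21·27.6/36.2 = 16.0110 → s = 46.0110
radial distance = base radius + s = 33 + 46.0110 = 79.0110

79.0110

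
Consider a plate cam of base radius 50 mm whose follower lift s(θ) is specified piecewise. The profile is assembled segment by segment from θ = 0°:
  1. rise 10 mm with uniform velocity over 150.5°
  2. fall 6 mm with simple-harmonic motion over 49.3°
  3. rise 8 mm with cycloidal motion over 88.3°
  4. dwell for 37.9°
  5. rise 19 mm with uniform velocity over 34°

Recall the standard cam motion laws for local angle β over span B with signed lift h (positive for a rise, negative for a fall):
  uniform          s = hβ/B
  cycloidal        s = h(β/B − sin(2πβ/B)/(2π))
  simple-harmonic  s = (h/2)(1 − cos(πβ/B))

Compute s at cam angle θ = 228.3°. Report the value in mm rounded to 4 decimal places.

seg 1 [0°–150.5°] uniform, h=10: full span → s += 10 → s = 10.0000
seg 2 [150.5°–199.8°] simple-harmonic, h=-6: full span → s += -6 → s = 4.0000
seg 3 [199.8°–288.1°] cycloidal, h=8: θ=228.3° here. β=28.5, B=88.3. 8·(0.3228 − sin(2π·0.3228)/(2π)) = 1.4396 → s = 5.4396

5.4396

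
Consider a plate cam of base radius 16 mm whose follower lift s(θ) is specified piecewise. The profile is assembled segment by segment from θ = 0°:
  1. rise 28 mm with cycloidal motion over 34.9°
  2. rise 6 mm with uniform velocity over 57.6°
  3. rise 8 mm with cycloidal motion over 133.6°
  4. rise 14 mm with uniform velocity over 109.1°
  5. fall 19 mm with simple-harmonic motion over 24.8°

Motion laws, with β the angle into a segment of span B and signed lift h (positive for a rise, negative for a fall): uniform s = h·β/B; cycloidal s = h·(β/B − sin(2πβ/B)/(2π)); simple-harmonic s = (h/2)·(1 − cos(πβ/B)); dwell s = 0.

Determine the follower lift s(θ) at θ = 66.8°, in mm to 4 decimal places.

seg 1 [0°–34.9°] cycloidal, h=28: full span → s += 28 → s = 28.0000
seg 2 [34.9°–92.5°] uniform, h=6: θ=66.8° here. β=31.9, B=57.6. 6·31.9/57.6 = 3.3229 → s = 31.3229

31.3229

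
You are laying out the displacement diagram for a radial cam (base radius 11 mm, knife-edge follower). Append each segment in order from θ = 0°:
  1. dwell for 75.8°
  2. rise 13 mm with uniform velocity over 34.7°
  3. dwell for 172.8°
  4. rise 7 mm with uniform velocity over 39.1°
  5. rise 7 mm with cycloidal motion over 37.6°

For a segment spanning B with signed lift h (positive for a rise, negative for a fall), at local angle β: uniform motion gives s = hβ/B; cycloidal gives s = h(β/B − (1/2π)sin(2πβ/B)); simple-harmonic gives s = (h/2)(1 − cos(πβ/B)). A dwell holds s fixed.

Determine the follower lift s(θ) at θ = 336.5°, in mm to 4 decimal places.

seg 1 [0°–75.8°] dwell: s stays 0.0000
seg 2 [75.8°–110.5°] uniform, h=13: full span → s += 13 → s = 13.0000
seg 3 [110.5°–283.3°] dwell: s stays 13.0000
seg 4 [283.3°–322.4°] uniform, h=7: full span → s += 7 → s = 20.0000
seg 5 [322.4°–360°] cycloidal, h=7: θ=336.5° here. β=14.1, B=37.6. 7·(0.3750 − sin(2π·0.3750)/(2π)) = 1.8372 → s = 21.8372

21.8372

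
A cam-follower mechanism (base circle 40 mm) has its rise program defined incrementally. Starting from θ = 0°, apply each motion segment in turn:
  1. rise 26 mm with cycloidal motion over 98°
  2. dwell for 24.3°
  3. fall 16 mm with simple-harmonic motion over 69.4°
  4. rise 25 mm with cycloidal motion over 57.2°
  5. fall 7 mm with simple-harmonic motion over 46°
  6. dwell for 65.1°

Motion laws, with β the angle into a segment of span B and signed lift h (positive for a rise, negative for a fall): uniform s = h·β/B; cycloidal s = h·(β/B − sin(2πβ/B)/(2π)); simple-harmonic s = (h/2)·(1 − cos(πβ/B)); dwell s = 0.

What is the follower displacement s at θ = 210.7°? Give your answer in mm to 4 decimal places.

seg 1 [0°–98°] cycloidal, h=26: full span → s += 26 → s = 26.0000
seg 2 [98°–122.3°] dwell: s stays 26.0000
seg 3 [122.3°–191.7°] simple-harmonic, h=-16: full span → s += -16 → s = 10.0000
seg 4 [191.7°–248.9°] cycloidal, h=25: θ=210.7° here. β=19, B=57.2. 25·(0.3322 − sin(2π·0.3322)/(2π)) = 4.8439 → s = 14.8439

14.8439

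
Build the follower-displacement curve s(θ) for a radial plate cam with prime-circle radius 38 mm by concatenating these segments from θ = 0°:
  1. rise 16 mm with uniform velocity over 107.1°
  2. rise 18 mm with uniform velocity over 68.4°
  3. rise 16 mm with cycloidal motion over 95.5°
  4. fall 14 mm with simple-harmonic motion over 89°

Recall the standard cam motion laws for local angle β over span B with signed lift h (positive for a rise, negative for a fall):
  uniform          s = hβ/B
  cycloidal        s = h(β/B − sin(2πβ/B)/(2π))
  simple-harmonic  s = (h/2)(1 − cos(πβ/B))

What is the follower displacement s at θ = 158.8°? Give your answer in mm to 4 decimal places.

seg 1 [0°–107.1°] uniform, h=16: full span → s += 16 → s = 16.0000
seg 2 [107.1°–175.5°] uniform, h=18: θ=158.8° here. β=51.7, B=68.4. 18·51.7/68.4 = 13.6053 → s = 29.6053

29.6053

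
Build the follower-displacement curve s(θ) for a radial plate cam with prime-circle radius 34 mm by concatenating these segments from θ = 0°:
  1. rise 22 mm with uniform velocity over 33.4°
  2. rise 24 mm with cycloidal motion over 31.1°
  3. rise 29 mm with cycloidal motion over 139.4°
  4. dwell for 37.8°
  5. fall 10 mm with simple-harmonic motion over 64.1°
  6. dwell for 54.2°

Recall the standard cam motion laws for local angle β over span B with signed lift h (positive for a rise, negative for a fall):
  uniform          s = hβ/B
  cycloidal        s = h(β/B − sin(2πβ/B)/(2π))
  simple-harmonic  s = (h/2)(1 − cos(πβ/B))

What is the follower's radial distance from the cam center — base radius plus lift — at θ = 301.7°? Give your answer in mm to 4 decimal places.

seg 1 [0°–33.4°] uniform, h=22: full span → s += 22 → s = 22.0000
seg 2 [33.4°–64.5°] cycloidal, h=24: full span → s += 24 → s = 46.0000
seg 3 [64.5°–203.9°] cycloidal, h=29: full span → s += 29 → s = 75.0000
seg 4 [203.9°–241.7°] dwell: s stays 75.0000
seg 5 [241.7°–305.8°] simple-harmonic, h=-10: θ=301.7° here. β=60, B=64.1. -10/2·(1 − cos(π·0.9360)) = -9.8994 → s = 65.1006
radial distance = base radius + s = 34 + 65.1006 = 99.1006

99.1006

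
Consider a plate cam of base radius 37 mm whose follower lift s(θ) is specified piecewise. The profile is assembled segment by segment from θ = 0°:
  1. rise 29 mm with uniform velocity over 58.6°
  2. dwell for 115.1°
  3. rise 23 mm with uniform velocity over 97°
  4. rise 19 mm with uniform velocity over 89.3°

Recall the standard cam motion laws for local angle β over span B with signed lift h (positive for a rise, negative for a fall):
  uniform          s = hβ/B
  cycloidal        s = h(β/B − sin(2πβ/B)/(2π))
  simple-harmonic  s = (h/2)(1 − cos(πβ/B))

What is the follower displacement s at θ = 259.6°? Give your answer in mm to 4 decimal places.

seg 1 [0°–58.6°] uniform, h=29: full span → s += 29 → s = 29.0000
seg 2 [58.6°–173.7°] dwell: s stays 29.0000
seg 3 [173.7°–270.7°] uniform, h=23: θ=259.6° here. β=85.9, B=97. 23·85.9/97 = 20.3680 → s = 49.3680

49.3680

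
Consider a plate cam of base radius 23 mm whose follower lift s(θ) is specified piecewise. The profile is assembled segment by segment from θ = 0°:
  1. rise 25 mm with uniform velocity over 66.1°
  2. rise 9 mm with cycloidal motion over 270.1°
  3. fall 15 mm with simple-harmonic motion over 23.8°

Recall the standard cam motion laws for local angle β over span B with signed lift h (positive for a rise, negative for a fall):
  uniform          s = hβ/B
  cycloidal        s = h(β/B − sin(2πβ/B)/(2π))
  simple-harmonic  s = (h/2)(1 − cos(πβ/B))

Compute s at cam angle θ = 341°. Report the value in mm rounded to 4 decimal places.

seg 1 [0°–66.1°] uniform, h=25: full span → s += 25 → s = 25.0000
seg 2 [66.1°–336.2°] cycloidal, h=9: full span → s += 9 → s = 34.0000
seg 3 [336.2°–360°] simple-harmonic, h=-15: θ=341° here. β=4.8, B=23.8. -15/2·(1 − cos(π·0.2017)) = -1.4557 → s = 32.5443

32.5443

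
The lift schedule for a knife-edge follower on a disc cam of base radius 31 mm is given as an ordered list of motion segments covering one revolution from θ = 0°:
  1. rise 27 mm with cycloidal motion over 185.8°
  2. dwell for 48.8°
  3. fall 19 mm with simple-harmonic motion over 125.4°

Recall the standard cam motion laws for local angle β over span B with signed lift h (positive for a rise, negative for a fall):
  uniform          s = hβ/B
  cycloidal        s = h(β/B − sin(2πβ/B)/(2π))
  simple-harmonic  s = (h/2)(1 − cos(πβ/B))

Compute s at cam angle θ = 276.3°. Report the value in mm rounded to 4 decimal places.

seg 1 [0°–185.8°] cycloidal, h=27: full span → s += 27 → s = 27.0000
seg 2 [185.8°–234.6°] dwell: s stays 27.0000
seg 3 [234.6°–360°] simple-harmonic, h=-19: θ=276.3° here. β=41.7, B=125.4. -19/2·(1 − cos(π·0.3325)) = -4.7294 → s = 22.2706

22.2706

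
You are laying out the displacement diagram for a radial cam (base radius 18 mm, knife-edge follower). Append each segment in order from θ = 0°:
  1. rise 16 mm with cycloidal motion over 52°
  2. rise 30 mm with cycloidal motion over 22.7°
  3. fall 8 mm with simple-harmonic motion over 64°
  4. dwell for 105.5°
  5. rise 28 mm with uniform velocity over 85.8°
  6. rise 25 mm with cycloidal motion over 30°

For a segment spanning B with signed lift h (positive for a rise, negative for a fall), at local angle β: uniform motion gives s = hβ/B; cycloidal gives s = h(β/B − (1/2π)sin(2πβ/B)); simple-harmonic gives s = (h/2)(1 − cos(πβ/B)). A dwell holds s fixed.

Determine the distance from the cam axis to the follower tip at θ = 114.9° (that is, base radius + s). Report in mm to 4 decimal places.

seg 1 [0°–52°] cycloidal, h=16: full span → s += 16 → s = 16.0000
seg 2 [52°–74.7°] cycloidal, h=30: full span → s += 30 → s = 46.0000
seg 3 [74.7°–138.7°] simple-harmonic, h=-8: θ=114.9° here. β=40.2, B=64. -8/2·(1 − cos(π·0.6281)) = -5.5669 → s = 40.4331
radial distance = base radius + s = 18 + 40.4331 = 58.4331

58.4331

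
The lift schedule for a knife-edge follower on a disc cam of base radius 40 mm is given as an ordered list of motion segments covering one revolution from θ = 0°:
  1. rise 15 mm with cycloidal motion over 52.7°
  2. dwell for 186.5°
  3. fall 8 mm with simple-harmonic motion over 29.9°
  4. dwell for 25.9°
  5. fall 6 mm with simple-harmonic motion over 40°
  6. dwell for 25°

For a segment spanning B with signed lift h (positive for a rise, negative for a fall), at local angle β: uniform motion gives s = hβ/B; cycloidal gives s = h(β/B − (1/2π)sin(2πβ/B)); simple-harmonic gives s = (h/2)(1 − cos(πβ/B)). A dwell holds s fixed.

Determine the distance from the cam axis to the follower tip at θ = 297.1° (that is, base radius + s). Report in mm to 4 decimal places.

seg 1 [0°–52.7°] cycloidal, h=15: full span → s += 15 → s = 15.0000
seg 2 [52.7°–239.2°] dwell: s stays 15.0000
seg 3 [239.2°–269.1°] simple-harmonic, h=-8: full span → s += -8 → s = 7.0000
seg 4 [269.1°–295°] dwell: s stays 7.0000
seg 5 [295°–335°] simple-harmonic, h=-6: θ=297.1° here. β=2.1, B=40. -6/2·(1 − cos(π·0.0525)) = -0.0407 → s = 6.9593
radial distance = base radius + s = 40 + 6.9593 = 46.9593

46.9593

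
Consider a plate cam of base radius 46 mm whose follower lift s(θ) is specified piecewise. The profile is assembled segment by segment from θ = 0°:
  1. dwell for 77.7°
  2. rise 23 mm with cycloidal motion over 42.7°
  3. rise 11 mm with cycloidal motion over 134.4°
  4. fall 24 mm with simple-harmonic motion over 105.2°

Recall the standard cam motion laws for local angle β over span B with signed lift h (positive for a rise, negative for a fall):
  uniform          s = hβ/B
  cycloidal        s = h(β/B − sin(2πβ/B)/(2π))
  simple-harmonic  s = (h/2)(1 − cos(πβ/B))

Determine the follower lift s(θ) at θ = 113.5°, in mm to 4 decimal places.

seg 1 [0°–77.7°] dwell: s stays 0.0000
seg 2 [77.7°–120.4°] cycloidal, h=23: θ=113.5° here. β=35.8, B=42.7. 23·(0.8384 − sin(2π·0.8384)/(2π)) = 22.3936 → s = 22.3936

22.3936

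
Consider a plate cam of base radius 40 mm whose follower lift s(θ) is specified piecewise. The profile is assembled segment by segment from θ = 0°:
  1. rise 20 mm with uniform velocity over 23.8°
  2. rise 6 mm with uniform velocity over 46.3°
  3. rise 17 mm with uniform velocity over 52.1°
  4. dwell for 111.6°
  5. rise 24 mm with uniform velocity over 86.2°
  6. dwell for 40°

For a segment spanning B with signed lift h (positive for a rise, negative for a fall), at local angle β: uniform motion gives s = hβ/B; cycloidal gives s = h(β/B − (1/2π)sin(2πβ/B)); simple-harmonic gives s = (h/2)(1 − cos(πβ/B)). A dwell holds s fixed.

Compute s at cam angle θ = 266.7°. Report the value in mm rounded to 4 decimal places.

seg 1 [0°–23.8°] uniform, h=20: full span → s += 20 → s = 20.0000
seg 2 [23.8°–70.1°] uniform, h=6: full span → s += 6 → s = 26.0000
seg 3 [70.1°–122.2°] uniform, h=17: full span → s += 17 → s = 43.0000
seg 4 [122.2°–233.8°] dwell: s stays 43.0000
seg 5 [233.8°–320°] uniform, h=24: θ=266.7° here. β=32.9, B=86.2. 24·32.9/86.2 = 9.1601 → s = 52.1601

52.1601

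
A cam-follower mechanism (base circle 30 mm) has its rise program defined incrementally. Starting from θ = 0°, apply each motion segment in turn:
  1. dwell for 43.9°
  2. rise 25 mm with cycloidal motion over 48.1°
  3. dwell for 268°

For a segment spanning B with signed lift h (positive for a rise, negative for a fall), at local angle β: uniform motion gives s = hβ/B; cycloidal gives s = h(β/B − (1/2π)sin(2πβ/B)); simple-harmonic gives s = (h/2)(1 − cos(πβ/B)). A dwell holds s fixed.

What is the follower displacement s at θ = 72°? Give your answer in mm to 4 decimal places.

seg 1 [0°–43.9°] dwell: s stays 0.0000
seg 2 [43.9°–92°] cycloidal, h=25: θ=72° here. β=28.1, B=48.1. 25·(0.5842 − sin(2π·0.5842)/(2π)) = 16.6132 → s = 16.6132

16.6132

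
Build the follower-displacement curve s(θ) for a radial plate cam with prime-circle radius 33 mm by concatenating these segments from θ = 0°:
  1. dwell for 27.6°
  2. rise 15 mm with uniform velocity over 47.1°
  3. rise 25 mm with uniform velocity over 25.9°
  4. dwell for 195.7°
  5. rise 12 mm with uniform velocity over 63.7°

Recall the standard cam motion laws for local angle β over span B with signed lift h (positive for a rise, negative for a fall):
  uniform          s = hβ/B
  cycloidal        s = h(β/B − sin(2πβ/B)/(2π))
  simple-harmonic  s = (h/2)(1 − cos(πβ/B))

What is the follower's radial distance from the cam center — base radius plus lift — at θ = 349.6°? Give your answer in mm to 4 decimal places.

seg 1 [0°–27.6°] dwell: s stays 0.0000
seg 2 [27.6°–74.7°] uniform, h=15: full span → s += 15 → s = 15.0000
seg 3 [74.7°–100.6°] uniform, h=25: full span → s += 25 → s = 40.0000
seg 4 [100.6°–296.3°] dwell: s stays 40.0000
seg 5 [296.3°–360°] uniform, h=12: θ=349.6° here. β=53.3, B=63.7. 12·53.3/63.7 = 10.0408 → s = 50.0408
radial distance = base radius + s = 33 + 50.0408 = 83.0408

83.0408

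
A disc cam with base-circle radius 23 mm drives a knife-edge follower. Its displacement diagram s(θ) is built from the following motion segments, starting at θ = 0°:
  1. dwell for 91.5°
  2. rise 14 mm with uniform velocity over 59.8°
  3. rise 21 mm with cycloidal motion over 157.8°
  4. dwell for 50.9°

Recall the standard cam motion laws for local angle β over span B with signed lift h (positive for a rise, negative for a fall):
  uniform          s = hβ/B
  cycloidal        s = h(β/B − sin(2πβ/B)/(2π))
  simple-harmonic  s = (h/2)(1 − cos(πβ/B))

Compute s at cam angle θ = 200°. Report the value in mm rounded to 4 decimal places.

seg 1 [0°–91.5°] dwell: s stays 0.0000
seg 2 [91.5°–151.3°] uniform, h=14: full span → s += 14 → s = 14.0000
seg 3 [151.3°–309.1°] cycloidal, h=21: θ=200° here. β=48.7, B=157.8. 21·(0.3086 − sin(2π·0.3086)/(2π)) = 3.3629 → s = 17.3629

17.3629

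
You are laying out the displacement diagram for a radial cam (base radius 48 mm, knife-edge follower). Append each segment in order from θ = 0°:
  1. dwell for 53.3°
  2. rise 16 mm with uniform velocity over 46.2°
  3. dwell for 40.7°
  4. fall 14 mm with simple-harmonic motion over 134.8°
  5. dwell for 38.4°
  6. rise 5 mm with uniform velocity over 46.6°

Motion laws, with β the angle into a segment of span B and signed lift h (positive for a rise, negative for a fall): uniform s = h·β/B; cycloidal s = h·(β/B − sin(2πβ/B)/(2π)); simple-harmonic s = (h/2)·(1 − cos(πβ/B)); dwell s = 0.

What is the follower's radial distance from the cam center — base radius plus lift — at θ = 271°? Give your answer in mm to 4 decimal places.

seg 1 [0°–53.3°] dwell: s stays 0.0000
seg 2 [53.3°–99.5°] uniform, h=16: full span → s += 16 → s = 16.0000
seg 3 [99.5°–140.2°] dwell: s stays 16.0000
seg 4 [140.2°–275°] simple-harmonic, h=-14: θ=271° here. β=130.8, B=134.8. -14/2·(1 − cos(π·0.9703)) = -13.9696 → s = 2.0304
radial distance = base radius + s = 48 + 2.0304 = 50.0304

50.0304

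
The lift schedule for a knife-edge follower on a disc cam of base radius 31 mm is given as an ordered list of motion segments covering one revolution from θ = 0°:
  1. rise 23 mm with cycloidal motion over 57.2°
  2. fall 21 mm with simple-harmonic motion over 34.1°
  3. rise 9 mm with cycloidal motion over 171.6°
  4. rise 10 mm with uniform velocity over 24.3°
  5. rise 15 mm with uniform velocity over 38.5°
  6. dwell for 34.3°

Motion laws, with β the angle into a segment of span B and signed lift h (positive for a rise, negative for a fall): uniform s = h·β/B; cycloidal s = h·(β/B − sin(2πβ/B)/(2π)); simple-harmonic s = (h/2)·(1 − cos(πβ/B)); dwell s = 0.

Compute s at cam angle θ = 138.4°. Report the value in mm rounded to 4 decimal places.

seg 1 [0°–57.2°] cycloidal, h=23: full span → s += 23 → s = 23.0000
seg 2 [57.2°–91.3°] simple-harmonic, h=-21: full span → s += -21 → s = 2.0000
seg 3 [91.3°–262.9°] cycloidal, h=9: θ=138.4° here. β=47.1, B=171.6. 9·(0.2745 − sin(2π·0.2745)/(2π)) = 1.0548 → s = 3.0548

3.0548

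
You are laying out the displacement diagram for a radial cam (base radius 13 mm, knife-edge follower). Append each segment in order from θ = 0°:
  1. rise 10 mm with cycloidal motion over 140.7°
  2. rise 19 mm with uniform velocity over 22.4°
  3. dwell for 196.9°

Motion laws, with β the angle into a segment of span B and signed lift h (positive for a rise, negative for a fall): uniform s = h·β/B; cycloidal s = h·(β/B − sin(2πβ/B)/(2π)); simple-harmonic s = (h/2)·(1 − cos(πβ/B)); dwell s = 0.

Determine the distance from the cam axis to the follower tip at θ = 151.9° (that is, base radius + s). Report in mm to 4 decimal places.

seg 1 [0°–140.7°] cycloidal, h=10: full span → s += 10 → s = 10.0000
seg 2 [140.7°–163.1°] uniform, h=19: θ=151.9° here. β=11.2, B=22.4. 19·11.2/22.4 = 9.5000 → s = 19.5000
radial distance = base radius + s = 13 + 19.5000 = 32.5000

32.5000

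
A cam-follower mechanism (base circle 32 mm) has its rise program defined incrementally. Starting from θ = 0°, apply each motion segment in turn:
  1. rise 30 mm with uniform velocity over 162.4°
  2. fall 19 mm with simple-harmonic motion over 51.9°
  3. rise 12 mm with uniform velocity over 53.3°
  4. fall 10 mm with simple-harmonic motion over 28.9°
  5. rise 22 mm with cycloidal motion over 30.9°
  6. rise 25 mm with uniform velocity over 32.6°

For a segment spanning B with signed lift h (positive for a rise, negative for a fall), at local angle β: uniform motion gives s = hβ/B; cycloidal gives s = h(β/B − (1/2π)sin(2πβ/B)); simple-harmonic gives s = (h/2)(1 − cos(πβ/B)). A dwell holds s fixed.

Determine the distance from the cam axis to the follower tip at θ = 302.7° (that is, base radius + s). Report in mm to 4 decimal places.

seg 1 [0°–162.4°] uniform, h=30: full span → s += 30 → s = 30.0000
seg 2 [162.4°–214.3°] simple-harmonic, h=-19: full span → s += -19 → s = 11.0000
seg 3 [214.3°–267.6°] uniform, h=12: full span → s += 12 → s = 23.0000
seg 4 [267.6°–296.5°] simple-harmonic, h=-10: full span → s += -10 → s = 13.0000
seg 5 [296.5°–327.4°] cycloidal, h=22: θ=302.7° here. β=6.2, B=30.9. 22·(0.2006 − sin(2π·0.2006)/(2π)) = 1.0798 → s = 14.0798
radial distance = base radius + s = 32 + 14.0798 = 46.0798

46.0798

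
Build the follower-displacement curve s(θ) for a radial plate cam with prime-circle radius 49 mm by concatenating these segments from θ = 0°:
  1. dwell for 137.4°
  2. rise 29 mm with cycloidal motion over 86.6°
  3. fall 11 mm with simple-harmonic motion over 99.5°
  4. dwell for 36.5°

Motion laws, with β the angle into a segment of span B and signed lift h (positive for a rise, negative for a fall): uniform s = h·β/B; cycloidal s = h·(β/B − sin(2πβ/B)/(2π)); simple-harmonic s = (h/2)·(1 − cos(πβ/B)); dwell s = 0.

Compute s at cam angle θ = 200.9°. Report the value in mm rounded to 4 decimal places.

seg 1 [0°–137.4°] dwell: s stays 0.0000
seg 2 [137.4°–224°] cycloidal, h=29: θ=200.9° here. β=63.5, B=86.6. 29·(0.7333 − sin(2π·0.7333)/(2π)) = 25.8544 → s = 25.8544

25.8544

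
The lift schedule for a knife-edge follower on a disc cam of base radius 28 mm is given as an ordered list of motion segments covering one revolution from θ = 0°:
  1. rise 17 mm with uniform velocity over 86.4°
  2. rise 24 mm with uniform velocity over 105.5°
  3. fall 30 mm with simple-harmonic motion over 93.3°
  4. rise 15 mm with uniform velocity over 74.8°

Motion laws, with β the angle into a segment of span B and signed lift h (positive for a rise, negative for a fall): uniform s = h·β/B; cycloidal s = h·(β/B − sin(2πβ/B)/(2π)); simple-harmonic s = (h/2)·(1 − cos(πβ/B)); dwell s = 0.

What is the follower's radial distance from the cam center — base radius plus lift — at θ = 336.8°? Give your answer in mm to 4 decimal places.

seg 1 [0°–86.4°] uniform, h=17: full span → s += 17 → s = 17.0000
seg 2 [86.4°–191.9°] uniform, h=24: full span → s += 24 → s = 41.0000
seg 3 [191.9°–285.2°] simple-harmonic, h=-30: full span → s += -30 → s = 11.0000
seg 4 [285.2°–360°] uniform, h=15: θ=336.8° here. β=51.6, B=74.8. 15·51.6/74.8 = 10.3476 → s = 21.3476
radial distance = base radius + s = 28 + 21.3476 = 49.3476

49.3476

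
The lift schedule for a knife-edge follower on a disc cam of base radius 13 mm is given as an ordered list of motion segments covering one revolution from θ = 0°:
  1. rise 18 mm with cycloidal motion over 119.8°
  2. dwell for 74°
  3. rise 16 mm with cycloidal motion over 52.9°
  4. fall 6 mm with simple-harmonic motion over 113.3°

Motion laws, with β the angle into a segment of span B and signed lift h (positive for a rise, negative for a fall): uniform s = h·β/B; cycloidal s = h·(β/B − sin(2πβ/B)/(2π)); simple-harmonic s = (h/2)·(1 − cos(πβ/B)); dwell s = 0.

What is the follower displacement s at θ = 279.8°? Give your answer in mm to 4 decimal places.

seg 1 [0°–119.8°] cycloidal, h=18: full span → s += 18 → s = 18.0000
seg 2 [119.8°–193.8°] dwell: s stays 18.0000
seg 3 [193.8°–246.7°] cycloidal, h=16: full span → s += 16 → s = 34.0000
seg 4 [246.7°–360°] simple-harmonic, h=-6: θ=279.8° here. β=33.1, B=113.3. -6/2·(1 − cos(π·0.2921)) = -1.1773 → s = 32.8227

32.8227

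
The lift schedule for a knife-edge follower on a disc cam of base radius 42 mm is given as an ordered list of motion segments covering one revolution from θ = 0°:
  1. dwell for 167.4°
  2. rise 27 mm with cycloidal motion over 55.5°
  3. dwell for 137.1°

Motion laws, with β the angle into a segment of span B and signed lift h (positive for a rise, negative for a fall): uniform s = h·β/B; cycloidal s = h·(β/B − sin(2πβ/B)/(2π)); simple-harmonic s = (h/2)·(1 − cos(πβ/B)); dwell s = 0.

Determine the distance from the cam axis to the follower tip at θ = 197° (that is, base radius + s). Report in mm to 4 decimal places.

seg 1 [0°–167.4°] dwell: s stays 0.0000
seg 2 [167.4°–222.9°] cycloidal, h=27: θ=197° here. β=29.6, B=55.5. 27·(0.5333 − sin(2π·0.5333)/(2π)) = 15.2934 → s = 15.2934
radial distance = base radius + s = 42 + 15.2934 = 57.2934

57.2934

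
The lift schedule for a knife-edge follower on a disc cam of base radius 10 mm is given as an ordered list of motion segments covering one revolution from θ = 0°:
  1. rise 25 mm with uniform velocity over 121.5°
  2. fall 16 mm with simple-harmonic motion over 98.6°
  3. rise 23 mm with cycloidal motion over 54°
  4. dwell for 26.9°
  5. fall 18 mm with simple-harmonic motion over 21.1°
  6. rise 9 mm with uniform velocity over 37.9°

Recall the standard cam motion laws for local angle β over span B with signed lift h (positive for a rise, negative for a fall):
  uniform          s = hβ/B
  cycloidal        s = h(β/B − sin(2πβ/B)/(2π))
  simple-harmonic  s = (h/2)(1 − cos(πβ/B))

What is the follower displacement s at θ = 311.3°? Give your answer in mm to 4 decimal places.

seg 1 [0°–121.5°] uniform, h=25: full span → s += 25 → s = 25.0000
seg 2 [121.5°–220.1°] simple-harmonic, h=-16: full span → s += -16 → s = 9.0000
seg 3 [220.1°–274.1°] cycloidal, h=23: full span → s += 23 → s = 32.0000
seg 4 [274.1°–301°] dwell: s stays 32.0000
seg 5 [301°–322.1°] simple-harmonic, h=-18: θ=311.3° here. β=10.3, B=21.1. -18/2·(1 − cos(π·0.4882)) = -8.6651 → s = 23.3349

23.3349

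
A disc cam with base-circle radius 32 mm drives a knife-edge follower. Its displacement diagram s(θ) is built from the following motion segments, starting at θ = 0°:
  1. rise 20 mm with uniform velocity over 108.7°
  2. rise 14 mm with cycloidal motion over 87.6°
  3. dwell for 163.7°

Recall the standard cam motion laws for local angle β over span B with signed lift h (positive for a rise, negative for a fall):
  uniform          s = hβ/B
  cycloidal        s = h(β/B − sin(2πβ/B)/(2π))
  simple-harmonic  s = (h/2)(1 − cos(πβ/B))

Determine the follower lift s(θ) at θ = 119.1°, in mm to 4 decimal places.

seg 1 [0°–108.7°] uniform, h=20: full span → s += 20 → s = 20.0000
seg 2 [108.7°–196.3°] cycloidal, h=14: θ=119.1° here. β=10.4, B=87.6. 14·(0.1187 − sin(2π·0.1187)/(2π)) = 0.1499 → s = 20.1499

20.1499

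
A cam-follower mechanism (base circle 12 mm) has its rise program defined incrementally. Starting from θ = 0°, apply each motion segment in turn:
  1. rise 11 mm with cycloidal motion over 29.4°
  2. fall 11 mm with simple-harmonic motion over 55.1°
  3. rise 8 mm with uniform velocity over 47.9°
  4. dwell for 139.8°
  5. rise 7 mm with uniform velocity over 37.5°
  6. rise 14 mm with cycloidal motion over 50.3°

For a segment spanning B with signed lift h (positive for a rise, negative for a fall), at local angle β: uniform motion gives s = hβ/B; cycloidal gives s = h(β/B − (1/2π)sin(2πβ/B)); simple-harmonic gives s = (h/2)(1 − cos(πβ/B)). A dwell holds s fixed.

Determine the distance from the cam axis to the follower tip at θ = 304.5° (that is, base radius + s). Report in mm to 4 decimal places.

seg 1 [0°–29.4°] cycloidal, h=11: full span → s += 11 → s = 11.0000
seg 2 [29.4°–84.5°] simple-harmonic, h=-11: full span → s += -11 → s = 0.0000
seg 3 [84.5°–132.4°] uniform, h=8: full span → s += 8 → s = 8.0000
seg 4 [132.4°–272.2°] dwell: s stays 8.0000
seg 5 [272.2°–309.7°] uniform, h=7: θ=304.5° here. β=32.3, B=37.5. 7·32.3/37.5 = 6.0293 → s = 14.0293
radial distance = base radius + s = 12 + 14.0293 = 26.0293

26.0293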